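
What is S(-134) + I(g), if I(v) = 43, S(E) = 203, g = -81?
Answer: 246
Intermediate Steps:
S(-134) + I(g) = 203 + 43 = 246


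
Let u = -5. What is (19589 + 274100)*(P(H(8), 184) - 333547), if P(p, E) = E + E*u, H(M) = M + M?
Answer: -98175239987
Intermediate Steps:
H(M) = 2*M
P(p, E) = -4*E (P(p, E) = E + E*(-5) = E - 5*E = -4*E)
(19589 + 274100)*(P(H(8), 184) - 333547) = (19589 + 274100)*(-4*184 - 333547) = 293689*(-736 - 333547) = 293689*(-334283) = -98175239987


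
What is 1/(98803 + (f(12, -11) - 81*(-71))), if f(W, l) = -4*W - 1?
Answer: 1/104505 ≈ 9.5689e-6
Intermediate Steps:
f(W, l) = -1 - 4*W
1/(98803 + (f(12, -11) - 81*(-71))) = 1/(98803 + ((-1 - 4*12) - 81*(-71))) = 1/(98803 + ((-1 - 48) + 5751)) = 1/(98803 + (-49 + 5751)) = 1/(98803 + 5702) = 1/104505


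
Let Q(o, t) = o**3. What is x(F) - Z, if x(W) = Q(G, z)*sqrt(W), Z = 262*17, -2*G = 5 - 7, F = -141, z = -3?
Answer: -4454 + I*sqrt(141) ≈ -4454.0 + 11.874*I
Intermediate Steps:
G = 1 (G = -(5 - 7)/2 = -1/2*(-2) = 1)
Z = 4454
x(W) = sqrt(W) (x(W) = 1**3*sqrt(W) = 1*sqrt(W) = sqrt(W))
x(F) - Z = sqrt(-141) - 1*4454 = I*sqrt(141) - 4454 = -4454 + I*sqrt(141)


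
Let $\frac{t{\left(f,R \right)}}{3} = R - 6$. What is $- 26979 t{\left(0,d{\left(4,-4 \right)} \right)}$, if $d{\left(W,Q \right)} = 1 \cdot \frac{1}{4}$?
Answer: $\frac{1861551}{4} \approx 4.6539 \cdot 10^{5}$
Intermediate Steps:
$d{\left(W,Q \right)} = \frac{1}{4}$ ($d{\left(W,Q \right)} = 1 \cdot \frac{1}{4} = \frac{1}{4}$)
$t{\left(f,R \right)} = -18 + 3 R$ ($t{\left(f,R \right)} = 3 \left(R - 6\right) = 3 \left(-6 + R\right) = -18 + 3 R$)
$- 26979 t{\left(0,d{\left(4,-4 \right)} \right)} = - 26979 \left(-18 + 3 \cdot \frac{1}{4}\right) = - 26979 \left(-18 + \frac{3}{4}\right) = \left(-26979\right) \left(- \frac{69}{4}\right) = \frac{1861551}{4}$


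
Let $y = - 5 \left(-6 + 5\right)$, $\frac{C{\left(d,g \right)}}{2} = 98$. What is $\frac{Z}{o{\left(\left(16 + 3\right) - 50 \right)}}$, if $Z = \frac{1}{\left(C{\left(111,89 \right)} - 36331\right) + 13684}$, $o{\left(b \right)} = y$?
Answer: $- \frac{1}{112255} \approx -8.9083 \cdot 10^{-6}$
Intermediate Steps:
$C{\left(d,g \right)} = 196$ ($C{\left(d,g \right)} = 2 \cdot 98 = 196$)
$y = 5$ ($y = \left(-5\right) \left(-1\right) = 5$)
$o{\left(b \right)} = 5$
$Z = - \frac{1}{22451}$ ($Z = \frac{1}{\left(196 - 36331\right) + 13684} = \frac{1}{-36135 + 13684} = \frac{1}{-22451} = - \frac{1}{22451} \approx -4.4541 \cdot 10^{-5}$)
$\frac{Z}{o{\left(\left(16 + 3\right) - 50 \right)}} = - \frac{1}{22451 \cdot 5} = \left(- \frac{1}{22451}\right) \frac{1}{5} = - \frac{1}{112255}$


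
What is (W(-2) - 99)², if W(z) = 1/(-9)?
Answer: 795664/81 ≈ 9823.0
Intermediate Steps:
W(z) = -⅑
(W(-2) - 99)² = (-⅑ - 99)² = (-892/9)² = 795664/81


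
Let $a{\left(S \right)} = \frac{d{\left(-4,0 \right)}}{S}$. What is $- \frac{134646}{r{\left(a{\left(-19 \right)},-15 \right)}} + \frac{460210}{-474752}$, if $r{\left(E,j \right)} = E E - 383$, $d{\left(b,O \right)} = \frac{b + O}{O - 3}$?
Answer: $\frac{103557325796249}{295379062976} \approx 350.59$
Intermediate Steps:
$d{\left(b,O \right)} = \frac{O + b}{-3 + O}$
$a{\left(S \right)} = \frac{4}{3 S}$ ($a{\left(S \right)} = \frac{\frac{1}{-3 + 0} \left(0 - 4\right)}{S} = \frac{\frac{1}{-3} \left(-4\right)}{S} = \frac{\left(- \frac{1}{3}\right) \left(-4\right)}{S} = \frac{4}{3 S}$)
$r{\left(E,j \right)} = -383 + E^{2}$ ($r{\left(E,j \right)} = E^{2} - 383 = -383 + E^{2}$)
$- \frac{134646}{r{\left(a{\left(-19 \right)},-15 \right)}} + \frac{460210}{-474752} = - \frac{134646}{-383 + \left(\frac{4}{3 \left(-19\right)}\right)^{2}} + \frac{460210}{-474752} = - \frac{134646}{-383 + \left(\frac{4}{3} \left(- \frac{1}{19}\right)\right)^{2}} + 460210 \left(- \frac{1}{474752}\right) = - \frac{134646}{-383 + \left(- \frac{4}{57}\right)^{2}} - \frac{230105}{237376} = - \frac{134646}{-383 + \frac{16}{3249}} - \frac{230105}{237376} = - \frac{134646}{- \frac{1244351}{3249}} - \frac{230105}{237376} = \left(-134646\right) \left(- \frac{3249}{1244351}\right) - \frac{230105}{237376} = \frac{437464854}{1244351} - \frac{230105}{237376} = \frac{103557325796249}{295379062976}$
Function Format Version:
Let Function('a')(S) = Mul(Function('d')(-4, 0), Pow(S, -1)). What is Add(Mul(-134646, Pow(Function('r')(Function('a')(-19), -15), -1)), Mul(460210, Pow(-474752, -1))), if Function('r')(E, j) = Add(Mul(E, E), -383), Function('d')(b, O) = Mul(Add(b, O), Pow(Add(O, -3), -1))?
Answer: Rational(103557325796249, 295379062976) ≈ 350.59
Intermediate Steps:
Function('d')(b, O) = Mul(Pow(Add(-3, O), -1), Add(O, b)) (Function('d')(b, O) = Mul(Add(O, b), Pow(Add(-3, O), -1)) = Mul(Pow(Add(-3, O), -1), Add(O, b)))
Function('a')(S) = Mul(Rational(4, 3), Pow(S, -1)) (Function('a')(S) = Mul(Mul(Pow(Add(-3, 0), -1), Add(0, -4)), Pow(S, -1)) = Mul(Mul(Pow(-3, -1), -4), Pow(S, -1)) = Mul(Mul(Rational(-1, 3), -4), Pow(S, -1)) = Mul(Rational(4, 3), Pow(S, -1)))
Function('r')(E, j) = Add(-383, Pow(E, 2)) (Function('r')(E, j) = Add(Pow(E, 2), -383) = Add(-383, Pow(E, 2)))
Add(Mul(-134646, Pow(Function('r')(Function('a')(-19), -15), -1)), Mul(460210, Pow(-474752, -1))) = Add(Mul(-134646, Pow(Add(-383, Pow(Mul(Rational(4, 3), Pow(-19, -1)), 2)), -1)), Mul(460210, Pow(-474752, -1))) = Add(Mul(-134646, Pow(Add(-383, Pow(Mul(Rational(4, 3), Rational(-1, 19)), 2)), -1)), Mul(460210, Rational(-1, 474752))) = Add(Mul(-134646, Pow(Add(-383, Pow(Rational(-4, 57), 2)), -1)), Rational(-230105, 237376)) = Add(Mul(-134646, Pow(Add(-383, Rational(16, 3249)), -1)), Rational(-230105, 237376)) = Add(Mul(-134646, Pow(Rational(-1244351, 3249), -1)), Rational(-230105, 237376)) = Add(Mul(-134646, Rational(-3249, 1244351)), Rational(-230105, 237376)) = Add(Rational(437464854, 1244351), Rational(-230105, 237376)) = Rational(103557325796249, 295379062976)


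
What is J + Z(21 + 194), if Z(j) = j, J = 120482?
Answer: 120697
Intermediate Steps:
J + Z(21 + 194) = 120482 + (21 + 194) = 120482 + 215 = 120697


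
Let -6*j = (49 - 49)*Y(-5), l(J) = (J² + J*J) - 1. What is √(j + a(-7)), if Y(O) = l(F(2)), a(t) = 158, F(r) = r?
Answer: √158 ≈ 12.570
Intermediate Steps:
l(J) = -1 + 2*J² (l(J) = (J² + J²) - 1 = 2*J² - 1 = -1 + 2*J²)
Y(O) = 7 (Y(O) = -1 + 2*2² = -1 + 2*4 = -1 + 8 = 7)
j = 0 (j = -(49 - 49)*7/6 = -0*7 = -⅙*0 = 0)
√(j + a(-7)) = √(0 + 158) = √158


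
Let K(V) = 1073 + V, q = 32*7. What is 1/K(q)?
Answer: 1/1297 ≈ 0.00077101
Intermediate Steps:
q = 224
1/K(q) = 1/(1073 + 224) = 1/1297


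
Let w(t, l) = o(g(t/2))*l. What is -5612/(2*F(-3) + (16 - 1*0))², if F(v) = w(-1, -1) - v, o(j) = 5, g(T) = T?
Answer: -1403/36 ≈ -38.972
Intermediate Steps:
w(t, l) = 5*l
F(v) = -5 - v (F(v) = 5*(-1) - v = -5 - v)
-5612/(2*F(-3) + (16 - 1*0))² = -5612/(2*(-5 - 1*(-3)) + (16 - 1*0))² = -5612/(2*(-5 + 3) + (16 + 0))² = -5612/(2*(-2) + 16)² = -5612/(-4 + 16)² = -5612/(12²) = -5612/144 = -5612*1/144 = -1403/36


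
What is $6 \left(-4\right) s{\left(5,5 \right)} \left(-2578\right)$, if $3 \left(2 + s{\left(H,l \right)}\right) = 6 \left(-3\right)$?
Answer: $-494976$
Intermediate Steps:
$s{\left(H,l \right)} = -8$ ($s{\left(H,l \right)} = -2 + \frac{6 \left(-3\right)}{3} = -2 + \frac{1}{3} \left(-18\right) = -2 - 6 = -8$)
$6 \left(-4\right) s{\left(5,5 \right)} \left(-2578\right) = 6 \left(-4\right) \left(-8\right) \left(-2578\right) = \left(-24\right) \left(-8\right) \left(-2578\right) = 192 \left(-2578\right) = -494976$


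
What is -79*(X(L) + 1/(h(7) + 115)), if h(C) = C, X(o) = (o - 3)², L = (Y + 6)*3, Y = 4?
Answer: -7026181/122 ≈ -57592.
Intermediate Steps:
L = 30 (L = (4 + 6)*3 = 10*3 = 30)
X(o) = (-3 + o)²
-79*(X(L) + 1/(h(7) + 115)) = -79*((-3 + 30)² + 1/(7 + 115)) = -79*(27² + 1/122) = -79*(729 + 1/122) = -79*88939/122 = -7026181/122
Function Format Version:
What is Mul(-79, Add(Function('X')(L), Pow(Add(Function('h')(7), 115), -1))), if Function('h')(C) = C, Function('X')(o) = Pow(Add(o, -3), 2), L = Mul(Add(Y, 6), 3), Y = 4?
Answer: Rational(-7026181, 122) ≈ -57592.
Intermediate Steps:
L = 30 (L = Mul(Add(4, 6), 3) = Mul(10, 3) = 30)
Function('X')(o) = Pow(Add(-3, o), 2)
Mul(-79, Add(Function('X')(L), Pow(Add(Function('h')(7), 115), -1))) = Mul(-79, Add(Pow(Add(-3, 30), 2), Pow(Add(7, 115), -1))) = Mul(-79, Add(Pow(27, 2), Pow(122, -1))) = Mul(-79, Add(729, Rational(1, 122))) = Mul(-79, Rational(88939, 122)) = Rational(-7026181, 122)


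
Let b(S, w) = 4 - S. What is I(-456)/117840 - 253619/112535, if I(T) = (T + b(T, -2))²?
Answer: -74711656/33152811 ≈ -2.2536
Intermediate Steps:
I(T) = 16 (I(T) = (T + (4 - T))² = 4² = 16)
I(-456)/117840 - 253619/112535 = 16/117840 - 253619/112535 = 16*(1/117840) - 253619*1/112535 = 1/7365 - 253619/112535 = -74711656/33152811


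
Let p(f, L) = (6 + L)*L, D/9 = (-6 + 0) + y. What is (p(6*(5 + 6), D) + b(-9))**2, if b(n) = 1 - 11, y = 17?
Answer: 107848225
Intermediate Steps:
D = 99 (D = 9*((-6 + 0) + 17) = 9*(-6 + 17) = 9*11 = 99)
b(n) = -10
p(f, L) = L*(6 + L)
(p(6*(5 + 6), D) + b(-9))**2 = (99*(6 + 99) - 10)**2 = (99*105 - 10)**2 = (10395 - 10)**2 = 10385**2 = 107848225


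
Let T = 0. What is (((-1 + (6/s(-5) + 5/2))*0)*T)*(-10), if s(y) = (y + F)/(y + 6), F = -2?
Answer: 0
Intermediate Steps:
s(y) = (-2 + y)/(6 + y) (s(y) = (y - 2)/(y + 6) = (-2 + y)/(6 + y))
(((-1 + (6/s(-5) + 5/2))*0)*T)*(-10) = (((-1 + (6/(((-2 - 5)/(6 - 5))) + 5/2))*0)*0)*(-10) = (((-1 + (6/((-7/1)) + 5*(½)))*0)*0)*(-10) = (((-1 + (6/((1*(-7))) + 5/2))*0)*0)*(-10) = (((-1 + (6/(-7) + 5/2))*0)*0)*(-10) = (((-1 + (6*(-⅐) + 5/2))*0)*0)*(-10) = (((-1 + (-6/7 + 5/2))*0)*0)*(-10) = (((-1 + 23/14)*0)*0)*(-10) = (((9/14)*0)*0)*(-10) = (0*0)*(-10) = 0*(-10) = 0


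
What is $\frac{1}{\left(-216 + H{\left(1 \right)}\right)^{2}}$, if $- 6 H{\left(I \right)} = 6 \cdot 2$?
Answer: $\frac{1}{47524} \approx 2.1042 \cdot 10^{-5}$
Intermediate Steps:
$H{\left(I \right)} = -2$ ($H{\left(I \right)} = - \frac{6 \cdot 2}{6} = \left(- \frac{1}{6}\right) 12 = -2$)
$\frac{1}{\left(-216 + H{\left(1 \right)}\right)^{2}} = \frac{1}{\left(-216 - 2\right)^{2}} = \frac{1}{\left(-218\right)^{2}} = \frac{1}{47524}$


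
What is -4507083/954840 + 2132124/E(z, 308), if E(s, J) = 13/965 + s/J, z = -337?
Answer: -67232556009857987/34077284760 ≈ -1.9729e+6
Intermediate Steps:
E(s, J) = 13/965 + s/J (E(s, J) = 13*(1/965) + s/J = 13/965 + s/J)
-4507083/954840 + 2132124/E(z, 308) = -4507083/954840 + 2132124/(13/965 - 337/308) = -4507083*1/954840 + 2132124/(13/965 - 337*1/308) = -1502361/318280 + 2132124/(13/965 - 337/308) = -1502361/318280 + 2132124/(-321201/297220) = -1502361/318280 + 2132124*(-297220/321201) = -1502361/318280 - 211236631760/107067 = -67232556009857987/34077284760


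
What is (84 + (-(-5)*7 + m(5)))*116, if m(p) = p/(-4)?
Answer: 13659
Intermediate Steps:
m(p) = -p/4 (m(p) = p*(-¼) = -p/4)
(84 + (-(-5)*7 + m(5)))*116 = (84 + (-(-5)*7 - ¼*5))*116 = (84 + (-5*(-7) - 5/4))*116 = (84 + (35 - 5/4))*116 = (84 + 135/4)*116 = (471/4)*116 = 13659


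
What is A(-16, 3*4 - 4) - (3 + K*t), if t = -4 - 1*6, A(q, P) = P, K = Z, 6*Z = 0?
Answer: 5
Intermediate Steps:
Z = 0 (Z = (⅙)*0 = 0)
K = 0
t = -10 (t = -4 - 6 = -10)
A(-16, 3*4 - 4) - (3 + K*t) = (3*4 - 4) - (3 + 0*(-10)) = (12 - 4) - (3 + 0) = 8 - 1*3 = 8 - 3 = 5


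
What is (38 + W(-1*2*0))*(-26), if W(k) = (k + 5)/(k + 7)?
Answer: -7046/7 ≈ -1006.6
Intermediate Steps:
W(k) = (5 + k)/(7 + k)
(38 + W(-1*2*0))*(-26) = (38 + (5 - 1*2*0)/(7 - 1*2*0))*(-26) = (38 + (5 - 2*0)/(7 - 2*0))*(-26) = (38 + (5 + 0)/(7 + 0))*(-26) = (38 + 5/7)*(-26) = (271/7)*(-26) = -7046/7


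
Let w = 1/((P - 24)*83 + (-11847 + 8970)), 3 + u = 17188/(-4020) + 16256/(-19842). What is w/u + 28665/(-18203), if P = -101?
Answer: -3406598714056505/2163289149678528 ≈ -1.5747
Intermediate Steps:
u = -8967888/1107845 (u = -3 + (17188/(-4020) + 16256/(-19842)) = -3 + (17188*(-1/4020) + 16256*(-1/19842)) = -3 + (-4297/1005 - 8128/9921) = -3 - 5644353/1107845 = -8967888/1107845 ≈ -8.0949)
w = -1/13252 (w = 1/((-101 - 24)*83 + (-11847 + 8970)) = 1/(-125*83 - 2877) = 1/(-10375 - 2877) = 1/(-13252) = -1/13252 ≈ -7.5460e-5)
w/u + 28665/(-18203) = -1/(13252*(-8967888/1107845)) + 28665/(-18203) = -1/13252*(-1107845/8967888) + 28665*(-1/18203) = 1107845/118842451776 - 28665/18203 = -3406598714056505/2163289149678528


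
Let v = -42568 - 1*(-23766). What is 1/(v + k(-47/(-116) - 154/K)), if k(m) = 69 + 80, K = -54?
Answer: -1/18653 ≈ -5.3611e-5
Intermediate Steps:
v = -18802 (v = -42568 + 23766 = -18802)
k(m) = 149
1/(v + k(-47/(-116) - 154/K)) = 1/(-18802 + 149) = 1/(-18653) = -1/18653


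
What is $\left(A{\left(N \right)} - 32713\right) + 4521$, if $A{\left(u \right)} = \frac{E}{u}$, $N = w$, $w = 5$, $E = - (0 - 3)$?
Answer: $- \frac{140957}{5} \approx -28191.0$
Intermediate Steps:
$E = 3$ ($E = \left(-1\right) \left(-3\right) = 3$)
$N = 5$
$A{\left(u \right)} = \frac{3}{u}$
$\left(A{\left(N \right)} - 32713\right) + 4521 = \left(\frac{3}{5} - 32713\right) + 4521 = - \frac{163562}{5} + 4521 = - \frac{140957}{5}$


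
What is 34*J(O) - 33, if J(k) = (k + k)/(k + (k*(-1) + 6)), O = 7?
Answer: 139/3 ≈ 46.333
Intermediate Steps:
J(k) = k/3 (J(k) = (2*k)/(k + (-k + 6)) = (2*k)/(k + (6 - k)) = (2*k)/6 = (2*k)*(⅙) = k/3)
34*J(O) - 33 = 34*((⅓)*7) - 33 = 34*(7/3) - 33 = 238/3 - 33 = 139/3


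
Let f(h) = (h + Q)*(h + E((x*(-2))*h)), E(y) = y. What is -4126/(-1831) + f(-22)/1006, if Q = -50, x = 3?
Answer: -5175382/920993 ≈ -5.6193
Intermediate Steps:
f(h) = -5*h*(-50 + h) (f(h) = (h - 50)*(h + (3*(-2))*h) = (-50 + h)*(h - 6*h) = (-50 + h)*(-5*h) = -5*h*(-50 + h))
-4126/(-1831) + f(-22)/1006 = -4126/(-1831) + (5*(-22)*(50 - 1*(-22)))/1006 = -4126*(-1/1831) + (5*(-22)*(50 + 22))*(1/1006) = 4126/1831 + (5*(-22)*72)*(1/1006) = 4126/1831 - 7920*1/1006 = 4126/1831 - 3960/503 = -5175382/920993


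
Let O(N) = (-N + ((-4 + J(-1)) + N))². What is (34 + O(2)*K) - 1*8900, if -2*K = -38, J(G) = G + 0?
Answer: -8391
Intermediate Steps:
J(G) = G
K = 19 (K = -½*(-38) = 19)
O(N) = 25 (O(N) = (-N + ((-4 - 1) + N))² = (-N + (-5 + N))² = (-5)² = 25)
(34 + O(2)*K) - 1*8900 = (34 + 25*19) - 1*8900 = (34 + 475) - 8900 = 509 - 8900 = -8391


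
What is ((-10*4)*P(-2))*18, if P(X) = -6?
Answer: 4320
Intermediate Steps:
((-10*4)*P(-2))*18 = (-10*4*(-6))*18 = -40*(-6)*18 = 240*18 = 4320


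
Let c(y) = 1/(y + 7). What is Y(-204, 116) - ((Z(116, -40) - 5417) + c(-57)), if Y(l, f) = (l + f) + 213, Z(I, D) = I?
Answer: 271301/50 ≈ 5426.0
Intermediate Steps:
c(y) = 1/(7 + y)
Y(l, f) = 213 + f + l (Y(l, f) = (f + l) + 213 = 213 + f + l)
Y(-204, 116) - ((Z(116, -40) - 5417) + c(-57)) = (213 + 116 - 204) - ((116 - 5417) + 1/(7 - 57)) = 125 - (-5301 + 1/(-50)) = 125 - (-5301 - 1/50) = 125 - 1*(-265051/50) = 125 + 265051/50 = 271301/50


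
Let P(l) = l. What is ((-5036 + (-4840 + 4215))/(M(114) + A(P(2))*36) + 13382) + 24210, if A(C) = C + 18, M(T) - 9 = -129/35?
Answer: 318037459/8462 ≈ 37584.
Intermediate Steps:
M(T) = 186/35 (M(T) = 9 - 129/35 = 186/35)
A(C) = 18 + C
((-5036 + (-4840 + 4215))/(M(114) + A(P(2))*36) + 13382) + 24210 = ((-5036 + (-4840 + 4215))/(186/35 + (18 + 2)*36) + 13382) + 24210 = ((-5036 - 625)/(186/35 + 20*36) + 13382) + 24210 = (-5661/(186/35 + 720) + 13382) + 24210 = (-5661/25386/35 + 13382) + 24210 = (-5661*35/25386 + 13382) + 24210 = (-66045/8462 + 13382) + 24210 = 113172439/8462 + 24210 = 318037459/8462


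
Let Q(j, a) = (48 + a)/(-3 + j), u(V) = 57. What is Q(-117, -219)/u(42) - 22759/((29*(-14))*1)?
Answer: 455383/8120 ≈ 56.082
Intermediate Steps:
Q(j, a) = (48 + a)/(-3 + j)
Q(-117, -219)/u(42) - 22759/((29*(-14))*1) = ((48 - 219)/(-3 - 117))/57 - 22759/((29*(-14))*1) = (-171/(-120))*(1/57) - 22759/((-406*1)) = -1/120*(-171)*(1/57) - 22759/(-406) = (57/40)*(1/57) - 22759*(-1/406) = 1/40 + 22759/406 = 455383/8120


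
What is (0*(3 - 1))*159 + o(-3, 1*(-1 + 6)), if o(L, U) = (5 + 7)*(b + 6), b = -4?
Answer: 24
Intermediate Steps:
o(L, U) = 24 (o(L, U) = (5 + 7)*(-4 + 6) = 12*2 = 24)
(0*(3 - 1))*159 + o(-3, 1*(-1 + 6)) = (0*(3 - 1))*159 + 24 = (0*2)*159 + 24 = 0*159 + 24 = 0 + 24 = 24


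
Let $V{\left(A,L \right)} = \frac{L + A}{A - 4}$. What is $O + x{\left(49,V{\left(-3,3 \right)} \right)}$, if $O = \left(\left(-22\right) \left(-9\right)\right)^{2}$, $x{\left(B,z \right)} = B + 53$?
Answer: $39306$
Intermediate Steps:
$V{\left(A,L \right)} = \frac{A + L}{-4 + A}$
$x{\left(B,z \right)} = 53 + B$
$O = 39204$ ($O = 198^{2} = 39204$)
$O + x{\left(49,V{\left(-3,3 \right)} \right)} = 39204 + \left(53 + 49\right) = 39204 + 102 = 39306$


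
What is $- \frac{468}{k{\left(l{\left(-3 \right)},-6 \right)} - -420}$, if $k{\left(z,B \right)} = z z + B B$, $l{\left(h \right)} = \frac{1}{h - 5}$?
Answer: $- \frac{2304}{2245} \approx -1.0263$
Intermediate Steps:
$l{\left(h \right)} = \frac{1}{-5 + h}$
$k{\left(z,B \right)} = B^{2} + z^{2}$ ($k{\left(z,B \right)} = z^{2} + B^{2} = B^{2} + z^{2}$)
$- \frac{468}{k{\left(l{\left(-3 \right)},-6 \right)} - -420} = - \frac{468}{\left(\left(-6\right)^{2} + \left(\frac{1}{-5 - 3}\right)^{2}\right) - -420} = - \frac{468}{\left(36 + \left(\frac{1}{-8}\right)^{2}\right) + 420} = - \frac{468}{\left(36 + \left(- \frac{1}{8}\right)^{2}\right) + 420} = - \frac{468}{\left(36 + \frac{1}{64}\right) + 420} = - \frac{468}{\frac{2305}{64} + 420} = - \frac{468}{\frac{29185}{64}} = \left(-468\right) \frac{64}{29185} = - \frac{2304}{2245}$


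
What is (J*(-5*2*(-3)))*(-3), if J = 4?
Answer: -360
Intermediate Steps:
(J*(-5*2*(-3)))*(-3) = (4*(-5*2*(-3)))*(-3) = (4*(-10*(-3)))*(-3) = (4*30)*(-3) = 120*(-3) = -360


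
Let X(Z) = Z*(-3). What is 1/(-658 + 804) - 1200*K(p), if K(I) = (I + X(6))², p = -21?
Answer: -266479199/146 ≈ -1.8252e+6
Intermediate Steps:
X(Z) = -3*Z
K(I) = (-18 + I)² (K(I) = (I - 3*6)² = (I - 18)² = (-18 + I)²)
1/(-658 + 804) - 1200*K(p) = 1/(-658 + 804) - 1200*(-18 - 21)² = 1/146 - 1200*(-39)² = 1/146 - 1200*1521 = 1/146 - 1825200 = -266479199/146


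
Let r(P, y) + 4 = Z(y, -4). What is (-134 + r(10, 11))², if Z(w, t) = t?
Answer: 20164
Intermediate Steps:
r(P, y) = -8 (r(P, y) = -4 - 4 = -8)
(-134 + r(10, 11))² = (-134 - 8)² = (-142)² = 20164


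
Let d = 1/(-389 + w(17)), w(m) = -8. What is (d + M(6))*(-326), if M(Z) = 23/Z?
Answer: -1487375/1191 ≈ -1248.8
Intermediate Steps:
d = -1/397 (d = 1/(-389 - 8) = 1/(-397) = -1/397 ≈ -0.0025189)
(d + M(6))*(-326) = (-1/397 + 23/6)*(-326) = (9125/2382)*(-326) = -1487375/1191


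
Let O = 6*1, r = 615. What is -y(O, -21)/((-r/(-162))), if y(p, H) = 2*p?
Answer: -648/205 ≈ -3.1610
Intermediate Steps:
O = 6
-y(O, -21)/((-r/(-162))) = -2*6/((-615/(-162))) = -12/((-615*(-1)/162)) = -12/((-1*(-205/54))) = -12/205/54 = -12*54/205 = -1*648/205 = -648/205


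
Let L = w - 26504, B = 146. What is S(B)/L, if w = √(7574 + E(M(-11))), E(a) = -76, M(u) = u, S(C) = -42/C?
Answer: 92764/8546529969 + 7*√7498/17093059938 ≈ 1.0889e-5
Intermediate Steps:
w = √7498 (w = √(7574 - 76) = √7498 ≈ 86.591)
L = -26504 + √7498 (L = √7498 - 26504 = -26504 + √7498 ≈ -26417.)
S(B)/L = (-42/146)/(-26504 + √7498) = (-42*1/146)/(-26504 + √7498) = -21/(73*(-26504 + √7498))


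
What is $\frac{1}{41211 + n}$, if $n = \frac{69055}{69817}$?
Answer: $\frac{69817}{2877297442} \approx 2.4265 \cdot 10^{-5}$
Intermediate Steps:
$n = \frac{69055}{69817}$ ($n = 69055 \cdot \frac{1}{69817} = \frac{69055}{69817} \approx 0.98909$)
$\frac{1}{41211 + n} = \frac{1}{41211 + \frac{69055}{69817}} = \frac{1}{\frac{2877297442}{69817}} = \frac{69817}{2877297442}$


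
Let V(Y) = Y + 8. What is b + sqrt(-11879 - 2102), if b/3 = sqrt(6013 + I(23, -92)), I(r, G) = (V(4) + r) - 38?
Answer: 3*sqrt(6010) + I*sqrt(13981) ≈ 232.57 + 118.24*I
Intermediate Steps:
V(Y) = 8 + Y
I(r, G) = -26 + r (I(r, G) = ((8 + 4) + r) - 38 = (12 + r) - 38 = -26 + r)
b = 3*sqrt(6010) (b = 3*sqrt(6013 + (-26 + 23)) = 3*sqrt(6013 - 3) = 3*sqrt(6010) ≈ 232.57)
b + sqrt(-11879 - 2102) = 3*sqrt(6010) + sqrt(-11879 - 2102) = 3*sqrt(6010) + sqrt(-13981) = 3*sqrt(6010) + I*sqrt(13981)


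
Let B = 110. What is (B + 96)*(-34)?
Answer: -7004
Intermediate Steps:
(B + 96)*(-34) = (110 + 96)*(-34) = 206*(-34) = -7004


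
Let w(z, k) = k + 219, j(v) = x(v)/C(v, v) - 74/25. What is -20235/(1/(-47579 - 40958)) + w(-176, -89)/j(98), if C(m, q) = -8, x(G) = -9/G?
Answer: 103535243607245/57791 ≈ 1.7915e+9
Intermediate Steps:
j(v) = -74/25 + 9/(8*v) (j(v) = -9/v/(-8) - 74/25 = -9/v*(-1/8) - 74*1/25 = 9/(8*v) - 74/25 = -74/25 + 9/(8*v))
w(z, k) = 219 + k
-20235/(1/(-47579 - 40958)) + w(-176, -89)/j(98) = -20235/(1/(-47579 - 40958)) + (219 - 89)/(((1/200)*(225 - 592*98)/98)) = -20235/(1/(-88537)) + 130/(((1/200)*(1/98)*(225 - 58016))) = -20235/(-1/88537) + 130/(((1/200)*(1/98)*(-57791))) = -20235*(-88537) + 130/(-57791/19600) = 1791546195 + 130*(-19600/57791) = 1791546195 - 2548000/57791 = 103535243607245/57791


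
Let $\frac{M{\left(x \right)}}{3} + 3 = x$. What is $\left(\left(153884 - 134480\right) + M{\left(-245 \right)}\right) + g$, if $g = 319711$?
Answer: $338371$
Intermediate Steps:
$M{\left(x \right)} = -9 + 3 x$
$\left(\left(153884 - 134480\right) + M{\left(-245 \right)}\right) + g = \left(\left(153884 - 134480\right) + \left(-9 + 3 \left(-245\right)\right)\right) + 319711 = \left(19404 - 744\right) + 319711 = 18660 + 319711 = 338371$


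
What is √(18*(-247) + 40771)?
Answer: 5*√1453 ≈ 190.59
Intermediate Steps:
√(18*(-247) + 40771) = √(-4446 + 40771) = √36325 = 5*√1453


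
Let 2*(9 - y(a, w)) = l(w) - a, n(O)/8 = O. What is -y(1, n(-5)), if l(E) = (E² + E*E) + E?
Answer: 3141/2 ≈ 1570.5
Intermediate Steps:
l(E) = E + 2*E² (l(E) = (E² + E²) + E = 2*E² + E = E + 2*E²)
n(O) = 8*O
y(a, w) = 9 + a/2 - w*(1 + 2*w)/2 (y(a, w) = 9 - (w*(1 + 2*w) - a)/2 = 9 - (-a + w*(1 + 2*w))/2 = 9 + (a/2 - w*(1 + 2*w)/2) = 9 + a/2 - w*(1 + 2*w)/2)
-y(1, n(-5)) = -(9 + (½)*1 - (8*(-5))² - 4*(-5)) = -(9 + ½ - 1*(-40)² - ½*(-40)) = -(9 + ½ - 1*1600 + 20) = -(9 + ½ - 1600 + 20) = -1*(-3141/2) = 3141/2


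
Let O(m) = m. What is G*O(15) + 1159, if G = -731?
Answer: -9806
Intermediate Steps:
G*O(15) + 1159 = -731*15 + 1159 = -10965 + 1159 = -9806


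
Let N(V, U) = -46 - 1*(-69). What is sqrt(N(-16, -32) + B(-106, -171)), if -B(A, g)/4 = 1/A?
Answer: sqrt(64713)/53 ≈ 4.7998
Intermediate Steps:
N(V, U) = 23 (N(V, U) = -46 + 69 = 23)
B(A, g) = -4/A
sqrt(N(-16, -32) + B(-106, -171)) = sqrt(23 - 4/(-106)) = sqrt(23 - 4*(-1/106)) = sqrt(23 + 2/53) = sqrt(1221/53) = sqrt(64713)/53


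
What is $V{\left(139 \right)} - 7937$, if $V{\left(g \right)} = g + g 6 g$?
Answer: $108128$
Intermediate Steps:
$V{\left(g \right)} = g + 6 g^{2}$
$V{\left(139 \right)} - 7937 = 139 \left(1 + 6 \cdot 139\right) - 7937 = 139 \left(1 + 834\right) - 7937 = 139 \cdot 835 - 7937 = 116065 - 7937 = 108128$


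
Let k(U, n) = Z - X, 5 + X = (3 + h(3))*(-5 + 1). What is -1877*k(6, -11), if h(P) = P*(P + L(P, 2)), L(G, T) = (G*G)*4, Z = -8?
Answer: -895329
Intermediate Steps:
L(G, T) = 4*G² (L(G, T) = G²*4 = 4*G²)
h(P) = P*(P + 4*P²)
X = -485 (X = -5 + (3 + 3²*(1 + 4*3))*(-5 + 1) = -5 + (3 + 9*(1 + 12))*(-4) = -5 + (3 + 9*13)*(-4) = -5 + (3 + 117)*(-4) = -5 + 120*(-4) = -5 - 480 = -485)
k(U, n) = 477 (k(U, n) = -8 - 1*(-485) = -8 + 485 = 477)
-1877*k(6, -11) = -1877*477 = -895329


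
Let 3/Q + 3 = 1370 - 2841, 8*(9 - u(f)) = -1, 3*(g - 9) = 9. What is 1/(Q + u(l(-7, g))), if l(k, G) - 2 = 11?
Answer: 5896/53789 ≈ 0.10961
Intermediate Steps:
g = 12 (g = 9 + (1/3)*9 = 9 + 3 = 12)
l(k, G) = 13 (l(k, G) = 2 + 11 = 13)
u(f) = 73/8 (u(f) = 9 - 1/8*(-1) = 9 + 1/8 = 73/8)
Q = -3/1474 (Q = 3/(-3 + (1370 - 2841)) = 3/(-3 - 1471) = 3/(-1474) = 3*(-1/1474) = -3/1474 ≈ -0.0020353)
1/(Q + u(l(-7, g))) = 1/(-3/1474 + 73/8) = 1/(53789/5896) = 5896/53789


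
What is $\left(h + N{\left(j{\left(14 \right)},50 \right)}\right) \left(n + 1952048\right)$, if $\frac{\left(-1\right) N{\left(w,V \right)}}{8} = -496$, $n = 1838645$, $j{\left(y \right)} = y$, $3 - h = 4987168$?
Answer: $-18889769985521$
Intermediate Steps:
$h = -4987165$ ($h = 3 - 4987168 = -4987165$)
$N{\left(w,V \right)} = 3968$ ($N{\left(w,V \right)} = \left(-8\right) \left(-496\right) = 3968$)
$\left(h + N{\left(j{\left(14 \right)},50 \right)}\right) \left(n + 1952048\right) = \left(-4987165 + 3968\right) \left(1838645 + 1952048\right) = \left(-4983197\right) 3790693 = -18889769985521$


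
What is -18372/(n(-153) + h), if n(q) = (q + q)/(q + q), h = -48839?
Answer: 9186/24419 ≈ 0.37618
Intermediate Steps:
n(q) = 1 (n(q) = (2*q)/((2*q)) = (2*q)*(1/(2*q)) = 1)
-18372/(n(-153) + h) = -18372/(1 - 48839) = -18372/(-48838) = -18372*(-1/48838) = 9186/24419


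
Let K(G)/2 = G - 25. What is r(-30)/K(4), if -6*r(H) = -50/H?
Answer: 5/756 ≈ 0.0066138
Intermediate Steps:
r(H) = 25/(3*H) (r(H) = -(-25)/(3*H) = 25/(3*H))
K(G) = -50 + 2*G (K(G) = 2*(G - 25) = 2*(-25 + G) = -50 + 2*G)
r(-30)/K(4) = ((25/3)/(-30))/(-50 + 2*4) = ((25/3)*(-1/30))/(-50 + 8) = -5/18/(-42) = -5/18*(-1/42) = 5/756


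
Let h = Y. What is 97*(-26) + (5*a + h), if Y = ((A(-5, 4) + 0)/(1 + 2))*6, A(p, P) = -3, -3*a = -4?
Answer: -7564/3 ≈ -2521.3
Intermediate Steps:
a = 4/3 (a = -⅓*(-4) = 4/3 ≈ 1.3333)
Y = -6 (Y = ((-3 + 0)/(1 + 2))*6 = -3/3*6 = -3*⅓*6 = -1*6 = -6)
h = -6
97*(-26) + (5*a + h) = 97*(-26) + (5*(4/3) - 6) = -2522 + (20/3 - 6) = -2522 + ⅔ = -7564/3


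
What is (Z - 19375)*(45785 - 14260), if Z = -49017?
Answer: -2156057800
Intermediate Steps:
(Z - 19375)*(45785 - 14260) = (-49017 - 19375)*(45785 - 14260) = -68392*31525 = -2156057800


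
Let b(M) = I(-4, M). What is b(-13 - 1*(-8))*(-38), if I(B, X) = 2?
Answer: -76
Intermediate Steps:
b(M) = 2
b(-13 - 1*(-8))*(-38) = 2*(-38) = -76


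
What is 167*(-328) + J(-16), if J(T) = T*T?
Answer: -54520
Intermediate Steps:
J(T) = T**2
167*(-328) + J(-16) = 167*(-328) + (-16)**2 = -54776 + 256 = -54520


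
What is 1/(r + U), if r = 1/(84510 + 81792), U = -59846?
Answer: -166302/9952509491 ≈ -1.6710e-5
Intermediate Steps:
r = 1/166302 ≈ 6.0132e-6
1/(r + U) = 1/(1/166302 - 59846) = 1/(-9952509491/166302) = -166302/9952509491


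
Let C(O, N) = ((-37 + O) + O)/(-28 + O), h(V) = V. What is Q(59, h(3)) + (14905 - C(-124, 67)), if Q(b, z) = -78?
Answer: 118601/8 ≈ 14825.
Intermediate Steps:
C(O, N) = (-37 + 2*O)/(-28 + O)
Q(59, h(3)) + (14905 - C(-124, 67)) = -78 + (14905 - (-37 + 2*(-124))/(-28 - 124)) = -78 + (14905 - (-37 - 248)/(-152)) = -78 + (14905 - (-1)*(-285)/152) = -78 + (14905 - 1*15/8) = -78 + (14905 - 15/8) = -78 + 119225/8 = 118601/8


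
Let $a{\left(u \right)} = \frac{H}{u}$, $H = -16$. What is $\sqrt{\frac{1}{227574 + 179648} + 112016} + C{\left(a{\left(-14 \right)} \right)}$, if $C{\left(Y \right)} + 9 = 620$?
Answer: $611 + \frac{\sqrt{18575586092331766}}{407222} \approx 945.69$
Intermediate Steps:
$a{\left(u \right)} = - \frac{16}{u}$
$C{\left(Y \right)} = 611$ ($C{\left(Y \right)} = -9 + 620 = 611$)
$\sqrt{\frac{1}{227574 + 179648} + 112016} + C{\left(a{\left(-14 \right)} \right)} = \sqrt{\frac{1}{227574 + 179648} + 112016} + 611 = \sqrt{\frac{1}{407222} + 112016} + 611 = \sqrt{\frac{45615379553}{407222}} + 611 = \frac{\sqrt{18575586092331766}}{407222} + 611 = 611 + \frac{\sqrt{18575586092331766}}{407222}$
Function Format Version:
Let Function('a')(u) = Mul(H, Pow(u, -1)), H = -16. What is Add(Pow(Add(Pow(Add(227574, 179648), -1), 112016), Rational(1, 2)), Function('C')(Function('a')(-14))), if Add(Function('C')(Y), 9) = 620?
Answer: Add(611, Mul(Rational(1, 407222), Pow(18575586092331766, Rational(1, 2)))) ≈ 945.69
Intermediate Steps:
Function('a')(u) = Mul(-16, Pow(u, -1))
Function('C')(Y) = 611 (Function('C')(Y) = Add(-9, 620) = 611)
Add(Pow(Add(Pow(Add(227574, 179648), -1), 112016), Rational(1, 2)), Function('C')(Function('a')(-14))) = Add(Pow(Add(Pow(Add(227574, 179648), -1), 112016), Rational(1, 2)), 611) = Add(Pow(Add(Pow(407222, -1), 112016), Rational(1, 2)), 611) = Add(Pow(Add(Rational(1, 407222), 112016), Rational(1, 2)), 611) = Add(Pow(Rational(45615379553, 407222), Rational(1, 2)), 611) = Add(Mul(Rational(1, 407222), Pow(18575586092331766, Rational(1, 2))), 611) = Add(611, Mul(Rational(1, 407222), Pow(18575586092331766, Rational(1, 2))))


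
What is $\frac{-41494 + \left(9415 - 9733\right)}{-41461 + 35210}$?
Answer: $\frac{41812}{6251} \approx 6.6889$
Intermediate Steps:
$\frac{-41494 + \left(9415 - 9733\right)}{-41461 + 35210} = \frac{-41494 + \left(9415 - 9733\right)}{-6251} = \left(-41494 - 318\right) \left(- \frac{1}{6251}\right) = \left(-41812\right) \left(- \frac{1}{6251}\right) = \frac{41812}{6251}$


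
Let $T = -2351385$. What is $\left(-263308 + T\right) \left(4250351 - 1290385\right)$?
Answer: $-7739402380438$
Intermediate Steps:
$\left(-263308 + T\right) \left(4250351 - 1290385\right) = \left(-263308 - 2351385\right) \left(4250351 - 1290385\right) = \left(-2614693\right) 2959966 = -7739402380438$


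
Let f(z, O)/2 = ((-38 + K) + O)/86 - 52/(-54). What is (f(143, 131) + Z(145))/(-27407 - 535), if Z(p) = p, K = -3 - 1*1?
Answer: -86492/16220331 ≈ -0.0053323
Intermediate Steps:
K = -4 (K = -3 - 1 = -4)
f(z, O) = 1102/1161 + O/43 (f(z, O) = 2*(((-38 - 4) + O)/86 - 52/(-54)) = 2*((-42 + O)*(1/86) - 52*(-1/54)) = 2*((-21/43 + O/86) + 26/27) = 2*(551/1161 + O/86) = 1102/1161 + O/43)
(f(143, 131) + Z(145))/(-27407 - 535) = ((1102/1161 + (1/43)*131) + 145)/(-27407 - 535) = ((1102/1161 + 131/43) + 145)/(-27942) = (4639/1161 + 145)*(-1/27942) = (172984/1161)*(-1/27942) = -86492/16220331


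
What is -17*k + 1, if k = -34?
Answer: 579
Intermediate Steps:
-17*k + 1 = -17*(-34) + 1 = 578 + 1 = 579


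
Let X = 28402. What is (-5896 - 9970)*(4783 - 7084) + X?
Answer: 36536068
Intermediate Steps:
(-5896 - 9970)*(4783 - 7084) + X = (-5896 - 9970)*(4783 - 7084) + 28402 = -15866*(-2301) + 28402 = 36507666 + 28402 = 36536068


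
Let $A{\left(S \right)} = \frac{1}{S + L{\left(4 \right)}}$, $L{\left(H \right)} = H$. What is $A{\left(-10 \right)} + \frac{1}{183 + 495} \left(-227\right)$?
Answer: $- \frac{170}{339} \approx -0.50148$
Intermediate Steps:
$A{\left(S \right)} = \frac{1}{4 + S}$ ($A{\left(S \right)} = \frac{1}{S + 4} = \frac{1}{4 + S}$)
$A{\left(-10 \right)} + \frac{1}{183 + 495} \left(-227\right) = \frac{1}{4 - 10} + \frac{1}{183 + 495} \left(-227\right) = \frac{1}{-6} + \frac{1}{678} \left(-227\right) = - \frac{1}{6} + \frac{1}{678} \left(-227\right) = - \frac{1}{6} - \frac{227}{678} = - \frac{170}{339}$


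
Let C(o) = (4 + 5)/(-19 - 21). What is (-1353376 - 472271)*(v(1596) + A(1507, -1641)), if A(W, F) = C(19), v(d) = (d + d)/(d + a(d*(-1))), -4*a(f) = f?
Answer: -20082117/8 ≈ -2.5103e+6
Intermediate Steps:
a(f) = -f/4
C(o) = -9/40 (C(o) = 9/(-40) = 9*(-1/40) = -9/40)
v(d) = 8/5 (v(d) = (d + d)/(d - d*(-1)/4) = (2*d)/(d - (-1)*d/4) = (2*d)/(d + d/4) = (2*d)/((5*d/4)) = (2*d)*(4/(5*d)) = 8/5)
A(W, F) = -9/40
(-1353376 - 472271)*(v(1596) + A(1507, -1641)) = (-1353376 - 472271)*(8/5 - 9/40) = -1825647*11/8 = -20082117/8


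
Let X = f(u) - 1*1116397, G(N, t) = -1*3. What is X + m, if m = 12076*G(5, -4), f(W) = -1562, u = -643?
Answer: -1154187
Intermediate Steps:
G(N, t) = -3
m = -36228 (m = 12076*(-3) = -36228)
X = -1117959 (X = -1562 - 1*1116397 = -1562 - 1116397 = -1117959)
X + m = -1117959 - 36228 = -1154187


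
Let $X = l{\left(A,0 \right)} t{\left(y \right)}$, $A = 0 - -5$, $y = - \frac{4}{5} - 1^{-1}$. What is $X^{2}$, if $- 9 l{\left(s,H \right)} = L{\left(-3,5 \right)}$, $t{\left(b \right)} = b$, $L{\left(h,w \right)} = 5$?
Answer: $1$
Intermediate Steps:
$y = - \frac{9}{5}$ ($y = \left(-4\right) \frac{1}{5} - 1 = - \frac{4}{5} - 1 = - \frac{9}{5} \approx -1.8$)
$A = 5$ ($A = 0 + 5 = 5$)
$l{\left(s,H \right)} = - \frac{5}{9}$ ($l{\left(s,H \right)} = \left(- \frac{1}{9}\right) 5 = - \frac{5}{9}$)
$X = 1$ ($X = \left(- \frac{5}{9}\right) \left(- \frac{9}{5}\right) = 1$)
$X^{2} = 1^{2} = 1$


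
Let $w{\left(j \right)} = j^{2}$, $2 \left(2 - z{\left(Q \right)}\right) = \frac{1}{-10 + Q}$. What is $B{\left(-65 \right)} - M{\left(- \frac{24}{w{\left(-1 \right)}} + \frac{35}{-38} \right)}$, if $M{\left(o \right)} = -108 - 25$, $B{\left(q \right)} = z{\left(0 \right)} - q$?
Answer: $\frac{4001}{20} \approx 200.05$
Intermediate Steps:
$z{\left(Q \right)} = 2 - \frac{1}{2 \left(-10 + Q\right)}$
$B{\left(q \right)} = \frac{41}{20} - q$ ($B{\left(q \right)} = \frac{-41 + 4 \cdot 0}{2 \left(-10 + 0\right)} - q = \frac{-41 + 0}{2 \left(-10\right)} - q = \frac{1}{2} \left(- \frac{1}{10}\right) \left(-41\right) - q = \frac{41}{20} - q$)
$M{\left(o \right)} = -133$ ($M{\left(o \right)} = -108 - 25 = -133$)
$B{\left(-65 \right)} - M{\left(- \frac{24}{w{\left(-1 \right)}} + \frac{35}{-38} \right)} = \left(\frac{41}{20} - -65\right) - -133 = \left(\frac{41}{20} + 65\right) + 133 = \frac{1341}{20} + 133 = \frac{4001}{20}$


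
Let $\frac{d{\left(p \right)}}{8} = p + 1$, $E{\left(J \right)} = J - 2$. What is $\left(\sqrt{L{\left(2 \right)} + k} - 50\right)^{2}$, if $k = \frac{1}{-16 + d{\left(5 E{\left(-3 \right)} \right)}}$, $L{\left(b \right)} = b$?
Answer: $\frac{\left(2600 - \sqrt{5395}\right)^{2}}{2704} \approx 2360.7$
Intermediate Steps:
$E{\left(J \right)} = -2 + J$ ($E{\left(J \right)} = J - 2 = -2 + J$)
$d{\left(p \right)} = 8 + 8 p$ ($d{\left(p \right)} = 8 \left(p + 1\right) = 8 \left(1 + p\right) = 8 + 8 p$)
$k = - \frac{1}{208}$ ($k = \frac{1}{-16 + \left(8 + 8 \cdot 5 \left(-2 - 3\right)\right)} = \frac{1}{-16 + \left(8 + 8 \cdot 5 \left(-5\right)\right)} = \frac{1}{-16 + \left(8 + 8 \left(-25\right)\right)} = \frac{1}{-16 + \left(8 - 200\right)} = \frac{1}{-16 - 192} = \frac{1}{-208} = - \frac{1}{208} \approx -0.0048077$)
$\left(\sqrt{L{\left(2 \right)} + k} - 50\right)^{2} = \left(\sqrt{2 - \frac{1}{208}} - 50\right)^{2} = \left(\sqrt{\frac{415}{208}} - 50\right)^{2} = \left(\frac{\sqrt{5395}}{52} - 50\right)^{2} = \left(-50 + \frac{\sqrt{5395}}{52}\right)^{2}$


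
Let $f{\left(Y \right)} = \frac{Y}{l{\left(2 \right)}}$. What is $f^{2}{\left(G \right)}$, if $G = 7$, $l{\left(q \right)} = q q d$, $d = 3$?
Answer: $\frac{49}{144} \approx 0.34028$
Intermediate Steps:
$l{\left(q \right)} = 3 q^{2}$ ($l{\left(q \right)} = q q 3 = q^{2} \cdot 3 = 3 q^{2}$)
$f{\left(Y \right)} = \frac{Y}{12}$ ($f{\left(Y \right)} = \frac{Y}{3 \cdot 2^{2}} = \frac{Y}{3 \cdot 4} = \frac{Y}{12}$)
$f^{2}{\left(G \right)} = \left(\frac{1}{12} \cdot 7\right)^{2} = \left(\frac{7}{12}\right)^{2} = \frac{49}{144}$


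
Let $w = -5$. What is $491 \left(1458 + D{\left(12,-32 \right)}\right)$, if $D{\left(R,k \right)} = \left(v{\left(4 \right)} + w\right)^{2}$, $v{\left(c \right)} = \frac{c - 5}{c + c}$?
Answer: $\frac{46641563}{64} \approx 7.2877 \cdot 10^{5}$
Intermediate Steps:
$v{\left(c \right)} = \frac{-5 + c}{2 c}$
$D{\left(R,k \right)} = \frac{1681}{64}$ ($D{\left(R,k \right)} = \left(\frac{-5 + 4}{2 \cdot 4} - 5\right)^{2} = \left(\frac{1}{2} \cdot \frac{1}{4} \left(-1\right) - 5\right)^{2} = \left(- \frac{1}{8} - 5\right)^{2} = \left(- \frac{41}{8}\right)^{2} = \frac{1681}{64}$)
$491 \left(1458 + D{\left(12,-32 \right)}\right) = 491 \left(1458 + \frac{1681}{64}\right) = 491 \cdot \frac{94993}{64} = \frac{46641563}{64}$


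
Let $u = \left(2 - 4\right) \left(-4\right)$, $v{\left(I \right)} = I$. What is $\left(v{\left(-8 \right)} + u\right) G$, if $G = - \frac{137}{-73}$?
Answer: $0$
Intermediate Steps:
$G = \frac{137}{73}$ ($G = \left(-137\right) \left(- \frac{1}{73}\right) = \frac{137}{73} \approx 1.8767$)
$u = 8$ ($u = \left(-2\right) \left(-4\right) = 8$)
$\left(v{\left(-8 \right)} + u\right) G = \left(-8 + 8\right) \frac{137}{73} = 0 \cdot \frac{137}{73} = 0$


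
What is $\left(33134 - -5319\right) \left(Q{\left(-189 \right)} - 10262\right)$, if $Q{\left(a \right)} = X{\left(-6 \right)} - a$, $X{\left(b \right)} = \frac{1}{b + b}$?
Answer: $- \frac{4648083281}{12} \approx -3.8734 \cdot 10^{8}$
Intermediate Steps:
$X{\left(b \right)} = \frac{1}{2 b}$
$Q{\left(a \right)} = - \frac{1}{12} - a$ ($Q{\left(a \right)} = \frac{1}{2 \left(-6\right)} - a = \frac{1}{2} \left(- \frac{1}{6}\right) - a = - \frac{1}{12} - a$)
$\left(33134 - -5319\right) \left(Q{\left(-189 \right)} - 10262\right) = \left(33134 - -5319\right) \left(\left(- \frac{1}{12} - -189\right) - 10262\right) = \left(33134 + 5319\right) \left(\left(- \frac{1}{12} + 189\right) - 10262\right) = 38453 \left(\frac{2267}{12} - 10262\right) = 38453 \left(- \frac{120877}{12}\right) = - \frac{4648083281}{12}$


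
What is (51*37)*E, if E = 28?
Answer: 52836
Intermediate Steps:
(51*37)*E = (51*37)*28 = 1887*28 = 52836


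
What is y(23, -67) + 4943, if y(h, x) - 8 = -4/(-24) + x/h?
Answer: 682859/138 ≈ 4948.3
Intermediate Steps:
y(h, x) = 49/6 + x/h (y(h, x) = 8 + (-4/(-24) + x/h) = 8 + (-4*(-1/24) + x/h) = 8 + (⅙ + x/h) = 49/6 + x/h)
y(23, -67) + 4943 = (49/6 - 67/23) + 4943 = 725/138 + 4943 = 682859/138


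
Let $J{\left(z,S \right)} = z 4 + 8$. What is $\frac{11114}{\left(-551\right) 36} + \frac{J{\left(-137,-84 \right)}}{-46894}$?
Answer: $- \frac{127617119}{232547346} \approx -0.54878$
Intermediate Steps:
$J{\left(z,S \right)} = 8 + 4 z$ ($J{\left(z,S \right)} = 4 z + 8 = 8 + 4 z$)
$\frac{11114}{\left(-551\right) 36} + \frac{J{\left(-137,-84 \right)}}{-46894} = \frac{11114}{\left(-551\right) 36} + \frac{8 + 4 \left(-137\right)}{-46894} = \frac{11114}{-19836} + \left(8 - 548\right) \left(- \frac{1}{46894}\right) = 11114 \left(- \frac{1}{19836}\right) - - \frac{270}{23447} = - \frac{5557}{9918} + \frac{270}{23447} = - \frac{127617119}{232547346}$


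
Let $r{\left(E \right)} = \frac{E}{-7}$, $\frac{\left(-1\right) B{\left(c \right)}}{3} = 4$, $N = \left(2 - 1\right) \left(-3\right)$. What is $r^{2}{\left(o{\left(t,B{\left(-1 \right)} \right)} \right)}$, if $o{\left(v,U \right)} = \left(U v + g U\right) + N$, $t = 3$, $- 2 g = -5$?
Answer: $\frac{4761}{49} \approx 97.163$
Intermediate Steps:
$g = \frac{5}{2}$ ($g = \left(- \frac{1}{2}\right) \left(-5\right) = \frac{5}{2} \approx 2.5$)
$N = -3$ ($N = 1 \left(-3\right) = -3$)
$B{\left(c \right)} = -12$ ($B{\left(c \right)} = \left(-3\right) 4 = -12$)
$o{\left(v,U \right)} = -3 + \frac{5 U}{2} + U v$ ($o{\left(v,U \right)} = \left(U v + \frac{5 U}{2}\right) - 3 = \left(\frac{5 U}{2} + U v\right) - 3 = -3 + \frac{5 U}{2} + U v$)
$r{\left(E \right)} = - \frac{E}{7}$ ($r{\left(E \right)} = E \left(- \frac{1}{7}\right) = - \frac{E}{7}$)
$r^{2}{\left(o{\left(t,B{\left(-1 \right)} \right)} \right)} = \left(- \frac{-3 + \frac{5}{2} \left(-12\right) - 36}{7}\right)^{2} = \left(- \frac{-3 - 30 - 36}{7}\right)^{2} = \left(\left(- \frac{1}{7}\right) \left(-69\right)\right)^{2} = \left(\frac{69}{7}\right)^{2} = \frac{4761}{49}$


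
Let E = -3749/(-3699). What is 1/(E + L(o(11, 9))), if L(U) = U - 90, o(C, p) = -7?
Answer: -3699/355054 ≈ -0.010418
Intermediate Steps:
L(U) = -90 + U
E = 3749/3699 (E = -3749*(-1/3699) = 3749/3699 ≈ 1.0135)
1/(E + L(o(11, 9))) = 1/(3749/3699 + (-90 - 7)) = 1/(3749/3699 - 97) = 1/(-355054/3699) = -3699/355054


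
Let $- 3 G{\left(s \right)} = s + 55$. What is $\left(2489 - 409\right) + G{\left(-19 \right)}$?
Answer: $2068$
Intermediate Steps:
$G{\left(s \right)} = - \frac{55}{3} - \frac{s}{3}$ ($G{\left(s \right)} = - \frac{s + 55}{3} = - \frac{55 + s}{3} = - \frac{55}{3} - \frac{s}{3}$)
$\left(2489 - 409\right) + G{\left(-19 \right)} = \left(2489 - 409\right) - 12 = 2080 + \left(- \frac{55}{3} + \frac{19}{3}\right) = 2080 - 12 = 2068$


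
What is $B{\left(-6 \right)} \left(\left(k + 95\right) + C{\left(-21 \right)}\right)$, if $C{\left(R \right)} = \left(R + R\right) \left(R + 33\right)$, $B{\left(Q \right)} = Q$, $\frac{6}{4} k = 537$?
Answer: $306$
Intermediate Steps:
$k = 358$ ($k = \frac{2}{3} \cdot 537 = 358$)
$C{\left(R \right)} = 2 R \left(33 + R\right)$
$B{\left(-6 \right)} \left(\left(k + 95\right) + C{\left(-21 \right)}\right) = - 6 \left(\left(358 + 95\right) + 2 \left(-21\right) \left(33 - 21\right)\right) = - 6 \left(453 + 2 \left(-21\right) 12\right) = - 6 \left(453 - 504\right) = \left(-6\right) \left(-51\right) = 306$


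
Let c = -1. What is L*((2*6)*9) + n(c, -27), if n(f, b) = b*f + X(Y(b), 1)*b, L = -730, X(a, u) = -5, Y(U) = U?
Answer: -78678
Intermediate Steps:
n(f, b) = -5*b + b*f (n(f, b) = b*f - 5*b = -5*b + b*f)
L*((2*6)*9) + n(c, -27) = -730*2*6*9 - 27*(-5 - 1) = -8760*9 - 27*(-6) = -730*108 + 162 = -78840 + 162 = -78678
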